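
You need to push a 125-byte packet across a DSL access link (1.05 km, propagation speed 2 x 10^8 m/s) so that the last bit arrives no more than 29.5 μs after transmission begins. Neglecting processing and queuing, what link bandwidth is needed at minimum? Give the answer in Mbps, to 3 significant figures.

41.2 Mbps

L = 1000 bits.
Propagation delay = 1050 / 200000000 = 5.25 μs.
Transmission budget = 29.5 − 5.25 = 24.25 μs.
R ≥ L / t_tx = 1000 bits / 2.425e-05 s = 41.2 Mbps.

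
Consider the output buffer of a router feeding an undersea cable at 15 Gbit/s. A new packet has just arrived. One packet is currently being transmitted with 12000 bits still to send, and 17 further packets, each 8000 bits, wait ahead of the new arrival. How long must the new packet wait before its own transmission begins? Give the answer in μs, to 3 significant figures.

Each queued packet: L/R = 8000/15000000000 = 0.533333 μs.
17 queued → 9.06667 μs.
Plus remaining 12000 bits of current packet: 0.8 μs.
Queuing delay = 9.87 μs.

9.87 μs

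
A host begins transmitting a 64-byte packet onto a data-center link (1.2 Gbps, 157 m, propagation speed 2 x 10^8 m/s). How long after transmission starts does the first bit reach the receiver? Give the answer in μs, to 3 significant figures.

0.785 μs

First bit experiences only propagation delay: d/s = 157/200000000 = 0.785 μs.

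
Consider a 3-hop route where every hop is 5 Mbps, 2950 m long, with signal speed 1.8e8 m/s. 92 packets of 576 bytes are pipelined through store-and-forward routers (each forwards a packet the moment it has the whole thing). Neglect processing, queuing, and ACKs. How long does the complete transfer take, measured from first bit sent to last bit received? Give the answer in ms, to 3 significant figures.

Per-hop transmission t_tx = L/R = 4608/5000000 = 0.9216 ms.
Per-hop propagation t_prop = 2950/180000000 = 0.0163889 ms.
Pipeline fill: first packet needs 3·t_tx to clear all hops; remaining 91 packets each add one t_tx.
Total = (3+92-1)·t_tx + 3·t_prop = 94·0.9216 + 3·0.0163889 = 86.7 ms.

86.7 ms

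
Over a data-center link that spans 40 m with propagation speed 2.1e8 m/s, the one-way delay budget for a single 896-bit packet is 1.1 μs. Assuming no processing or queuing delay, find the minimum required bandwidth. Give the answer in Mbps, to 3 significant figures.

985 Mbps

Propagation delay = 40 / 210000000 = 0.190476 μs.
Transmission budget = 1.1 − 0.190476 = 0.909524 μs.
R ≥ L / t_tx = 896 bits / 9.09524e-07 s = 985 Mbps.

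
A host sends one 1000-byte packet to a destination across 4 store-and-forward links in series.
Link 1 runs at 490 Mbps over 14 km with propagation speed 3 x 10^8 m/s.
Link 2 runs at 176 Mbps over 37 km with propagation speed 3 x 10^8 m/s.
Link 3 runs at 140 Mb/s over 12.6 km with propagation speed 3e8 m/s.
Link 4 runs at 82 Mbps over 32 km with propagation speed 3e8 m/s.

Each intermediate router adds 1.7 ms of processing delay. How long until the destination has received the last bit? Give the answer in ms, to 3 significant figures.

5.64 ms

L = 1000 × 8 = 8000 bits.
Transmission delays (L/R per hop): 0.0163265, 0.0454545, 0.0571429, 0.097561 ms; sum = 0.216485 ms.
Propagation delays (d/s per hop): 0.0466667, 0.123333, 0.042, 0.106667 ms; sum = 0.318667 ms.
Processing at 3 router(s): 3 × 1.7 ms = 5.1 ms.
End-to-end = 5.64 ms.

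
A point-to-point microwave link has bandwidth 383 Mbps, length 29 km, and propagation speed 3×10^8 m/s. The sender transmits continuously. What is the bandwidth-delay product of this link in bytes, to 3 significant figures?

4630 bytes

Propagation delay = 29000 / 300000000 = 9.66667e-05 s.
BDP = R × t_prop = 383000000 × 9.66667e-05 = 37023.3 bits.
In bytes: 37023.3/8 = 4630 bytes.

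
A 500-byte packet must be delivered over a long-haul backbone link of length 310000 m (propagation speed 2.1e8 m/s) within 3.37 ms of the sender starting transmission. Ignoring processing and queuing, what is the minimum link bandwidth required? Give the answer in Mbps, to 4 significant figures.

L = 4000 bits.
Propagation delay = 310000 / 210000000 = 1.47619 ms.
Transmission budget = 3.37 − 1.47619 = 1.89381 ms.
R ≥ L / t_tx = 4000 bits / 0.00189381 s = 2.112 Mbps.

2.112 Mbps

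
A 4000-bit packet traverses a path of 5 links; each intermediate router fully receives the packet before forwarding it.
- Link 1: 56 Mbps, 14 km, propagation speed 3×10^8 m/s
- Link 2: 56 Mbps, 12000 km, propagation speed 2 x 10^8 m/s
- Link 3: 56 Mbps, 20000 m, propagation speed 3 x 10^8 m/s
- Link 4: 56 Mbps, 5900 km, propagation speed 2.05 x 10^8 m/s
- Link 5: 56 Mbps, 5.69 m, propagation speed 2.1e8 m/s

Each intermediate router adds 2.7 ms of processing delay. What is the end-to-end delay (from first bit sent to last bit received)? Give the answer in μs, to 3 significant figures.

Transmission delay per hop = L/R = 4000/56000000 = 71.4286 μs; 5 hops → 357.143 μs.
Propagation delays (d/s per hop): 46.6667, 60000, 66.6667, 28780.5, 0.0270952 μs; sum = 88893.8 μs.
Processing at 4 router(s): 4 × 2.7 ms = 10800 μs.
End-to-end = 100000 μs.

100000 μs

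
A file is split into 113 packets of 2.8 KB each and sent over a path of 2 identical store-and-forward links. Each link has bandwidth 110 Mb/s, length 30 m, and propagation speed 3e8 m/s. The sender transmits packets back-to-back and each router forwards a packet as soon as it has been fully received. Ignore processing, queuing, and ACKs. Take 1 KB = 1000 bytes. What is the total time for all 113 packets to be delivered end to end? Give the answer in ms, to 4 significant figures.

23.21 ms

Per-hop transmission t_tx = L/R = 22400/110000000 = 0.203636 ms.
Per-hop propagation t_prop = 30/300000000 = 0.0001 ms.
Pipeline fill: first packet needs 2·t_tx to clear all hops; remaining 112 packets each add one t_tx.
Total = (2+113-1)·t_tx + 2·t_prop = 114·0.203636 + 2·0.0001 = 23.21 ms.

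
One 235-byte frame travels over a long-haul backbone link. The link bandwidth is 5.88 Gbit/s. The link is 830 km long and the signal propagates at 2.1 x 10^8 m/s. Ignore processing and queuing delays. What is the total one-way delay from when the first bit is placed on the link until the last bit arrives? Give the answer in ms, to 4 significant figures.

L = 235 × 8 = 1880 bits.
Transmission delay = L/R = 1880 / 5880000000 = 0.000319728 ms.
Propagation delay = d/s = 830000 m / 210000000 m/s = 3.95238 ms.
Total = 3.953 ms.

3.953 ms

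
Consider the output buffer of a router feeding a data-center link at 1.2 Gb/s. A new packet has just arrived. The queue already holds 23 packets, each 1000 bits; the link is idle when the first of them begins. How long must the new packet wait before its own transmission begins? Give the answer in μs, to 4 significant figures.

19.17 μs

Each queued packet: L/R = 1000/1200000000 = 0.833333 μs.
23 queued → 19.1667 μs.
Queuing delay = 19.17 μs.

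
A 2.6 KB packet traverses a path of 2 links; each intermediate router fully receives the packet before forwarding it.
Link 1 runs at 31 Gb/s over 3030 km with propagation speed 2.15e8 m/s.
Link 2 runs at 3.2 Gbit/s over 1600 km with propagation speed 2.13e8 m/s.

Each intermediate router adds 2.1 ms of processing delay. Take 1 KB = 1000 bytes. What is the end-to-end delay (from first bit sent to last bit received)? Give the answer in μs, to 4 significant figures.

L = 20800 bits.
Transmission delays (L/R per hop): 0.670968, 6.5 μs; sum = 7.17097 μs.
Propagation delays (d/s per hop): 14093, 7511.74 μs; sum = 21604.8 μs.
Processing at 1 router(s): 1 × 2.1 ms = 2100 μs.
End-to-end = 23710 μs.

23710 μs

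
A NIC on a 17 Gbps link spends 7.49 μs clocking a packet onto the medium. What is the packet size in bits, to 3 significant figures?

127000 bits

L = R × t_tx = 17000000000 b/s × 7.49e-06 s = 127330 bits.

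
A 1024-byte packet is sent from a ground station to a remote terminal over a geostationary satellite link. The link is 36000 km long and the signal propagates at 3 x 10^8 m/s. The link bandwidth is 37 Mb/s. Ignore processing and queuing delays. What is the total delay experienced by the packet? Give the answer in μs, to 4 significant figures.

120200 μs

L = 1024 × 8 = 8192 bits.
Transmission delay = L/R = 8192 / 37000000 = 221.405 μs.
Propagation delay = d/s = 36000000 m / 300000000 m/s = 120000 μs.
Total = 120200 μs.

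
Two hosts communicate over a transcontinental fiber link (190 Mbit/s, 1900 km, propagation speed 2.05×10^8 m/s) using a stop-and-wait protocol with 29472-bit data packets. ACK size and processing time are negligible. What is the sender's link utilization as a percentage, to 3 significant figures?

0.830 %

t_tx = L/R = 29472/190000000 = 0.000155116 s.
t_prop = 1900000/2.05e+08 = 0.00926829 s; RTT = 0.0185366 s.
Cycle = t_tx + RTT = 0.0186917 s.
Utilization = t_tx / cycle = 0.000155116/0.0186917 = 0.830 %.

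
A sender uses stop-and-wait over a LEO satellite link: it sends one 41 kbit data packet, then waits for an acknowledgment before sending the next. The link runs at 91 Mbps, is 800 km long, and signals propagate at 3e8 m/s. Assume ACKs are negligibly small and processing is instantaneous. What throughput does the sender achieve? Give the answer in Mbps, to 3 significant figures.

t_tx = L/R = 41000/91000000 = 0.000450549 s.
t_prop = 800000/300000000 = 0.00266667 s; RTT = 0.00533333 s.
Cycle = t_tx + RTT = 0.00578388 s.
Throughput = L / cycle = 41000 / 0.00578388 = 7.09 Mbps.

7.09 Mbps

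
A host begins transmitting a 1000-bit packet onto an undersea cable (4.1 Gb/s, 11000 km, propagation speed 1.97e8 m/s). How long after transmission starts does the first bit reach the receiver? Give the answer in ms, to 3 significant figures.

First bit experiences only propagation delay: d/s = 11000000/197000000 = 55.8 ms.

55.8 ms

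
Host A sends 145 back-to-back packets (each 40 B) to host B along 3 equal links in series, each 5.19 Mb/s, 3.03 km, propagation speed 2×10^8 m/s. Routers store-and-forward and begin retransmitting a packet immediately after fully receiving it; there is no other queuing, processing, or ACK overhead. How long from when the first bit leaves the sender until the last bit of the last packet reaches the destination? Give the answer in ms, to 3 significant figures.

Per-hop transmission t_tx = L/R = 320/5190000 = 0.061657 ms.
Per-hop propagation t_prop = 3030/200000000 = 0.01515 ms.
Pipeline fill: first packet needs 3·t_tx to clear all hops; remaining 144 packets each add one t_tx.
Total = (3+145-1)·t_tx + 3·t_prop = 147·0.061657 + 3·0.01515 = 9.11 ms.

9.11 ms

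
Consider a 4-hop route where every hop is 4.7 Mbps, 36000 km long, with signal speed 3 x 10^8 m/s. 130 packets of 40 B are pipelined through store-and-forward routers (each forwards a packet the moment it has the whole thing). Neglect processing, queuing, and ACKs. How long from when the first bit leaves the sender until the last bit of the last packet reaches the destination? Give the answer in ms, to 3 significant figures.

Per-hop transmission t_tx = L/R = 320/4700000 = 0.0680851 ms.
Per-hop propagation t_prop = 36000000/300000000 = 120 ms.
Pipeline fill: first packet needs 4·t_tx to clear all hops; remaining 129 packets each add one t_tx.
Total = (4+130-1)·t_tx + 4·t_prop = 133·0.0680851 + 4·120 = 489 ms.

489 ms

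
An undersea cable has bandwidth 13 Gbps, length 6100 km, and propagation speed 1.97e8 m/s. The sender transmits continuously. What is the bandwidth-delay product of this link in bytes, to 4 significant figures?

Propagation delay = 6100000 / 197000000 = 0.0309645 s.
BDP = R × t_prop = 13000000000 × 0.0309645 = 402538000 bits.
In bytes: 402538000/8 = 50320000 bytes.

50320000 bytes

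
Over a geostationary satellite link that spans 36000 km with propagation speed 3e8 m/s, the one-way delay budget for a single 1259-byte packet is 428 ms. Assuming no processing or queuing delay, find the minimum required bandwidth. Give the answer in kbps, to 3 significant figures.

32.7 kbps

L = 10072 bits.
Propagation delay = 36000000 / 300000000 = 120 ms.
Transmission budget = 428 − 120 = 308 ms.
R ≥ L / t_tx = 10072 bits / 0.308 s = 32.7 kbps.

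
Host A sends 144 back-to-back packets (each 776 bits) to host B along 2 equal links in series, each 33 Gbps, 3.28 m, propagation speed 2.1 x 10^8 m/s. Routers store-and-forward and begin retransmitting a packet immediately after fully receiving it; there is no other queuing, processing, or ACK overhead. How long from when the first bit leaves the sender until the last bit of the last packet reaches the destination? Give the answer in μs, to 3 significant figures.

Per-hop transmission t_tx = L/R = 776/33000000000 = 0.0235152 μs.
Per-hop propagation t_prop = 3.28/210000000 = 0.015619 μs.
Pipeline fill: first packet needs 2·t_tx to clear all hops; remaining 143 packets each add one t_tx.
Total = (2+144-1)·t_tx + 2·t_prop = 145·0.0235152 + 2·0.015619 = 3.44 μs.

3.44 μs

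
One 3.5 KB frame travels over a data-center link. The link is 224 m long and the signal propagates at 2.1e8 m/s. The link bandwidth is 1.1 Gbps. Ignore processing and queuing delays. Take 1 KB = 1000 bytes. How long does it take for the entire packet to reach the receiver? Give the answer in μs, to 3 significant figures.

L = 28000 bits.
Transmission delay = L/R = 28000 / 1100000000 = 25.4545 μs.
Propagation delay = d/s = 224 m / 210000000 m/s = 1.06667 μs.
Total = 26.5 μs.

26.5 μs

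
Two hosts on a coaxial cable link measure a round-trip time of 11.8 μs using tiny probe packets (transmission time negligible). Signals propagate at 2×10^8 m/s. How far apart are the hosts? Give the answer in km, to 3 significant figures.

1.18 km

One-way propagation = RTT/2 = 5.9 μs.
d = s × t = 200000000 × 5.9e-06 = 1.18 km.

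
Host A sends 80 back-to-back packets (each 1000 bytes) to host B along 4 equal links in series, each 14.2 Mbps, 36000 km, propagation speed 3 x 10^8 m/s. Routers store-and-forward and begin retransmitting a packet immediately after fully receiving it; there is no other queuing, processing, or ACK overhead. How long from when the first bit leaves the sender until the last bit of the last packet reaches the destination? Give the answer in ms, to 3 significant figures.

527 ms

Per-hop transmission t_tx = L/R = 8000/14200000 = 0.56338 ms.
Per-hop propagation t_prop = 36000000/300000000 = 120 ms.
Pipeline fill: first packet needs 4·t_tx to clear all hops; remaining 79 packets each add one t_tx.
Total = (4+80-1)·t_tx + 4·t_prop = 83·0.56338 + 4·120 = 527 ms.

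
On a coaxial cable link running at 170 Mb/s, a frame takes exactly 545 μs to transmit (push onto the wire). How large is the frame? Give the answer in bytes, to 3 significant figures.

L = R × t_tx = 170000000 b/s × 0.000545 s = 92650 bits.
In bytes: 92650 / 8 = 11600 bytes.

11600 bytes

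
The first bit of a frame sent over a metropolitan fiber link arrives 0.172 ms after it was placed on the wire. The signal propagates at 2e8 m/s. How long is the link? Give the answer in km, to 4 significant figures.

34.40 km

d = s × t_prop = 200000000 × 0.000172 = 34.40 km.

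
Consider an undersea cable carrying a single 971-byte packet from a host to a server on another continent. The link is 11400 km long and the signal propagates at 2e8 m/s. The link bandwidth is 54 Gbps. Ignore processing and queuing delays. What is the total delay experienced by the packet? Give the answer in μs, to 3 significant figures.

57000 μs

L = 971 × 8 = 7768 bits.
Transmission delay = L/R = 7768 / 54000000000 = 0.143852 μs.
Propagation delay = d/s = 11400000 m / 200000000 m/s = 57000 μs.
Total = 57000 μs.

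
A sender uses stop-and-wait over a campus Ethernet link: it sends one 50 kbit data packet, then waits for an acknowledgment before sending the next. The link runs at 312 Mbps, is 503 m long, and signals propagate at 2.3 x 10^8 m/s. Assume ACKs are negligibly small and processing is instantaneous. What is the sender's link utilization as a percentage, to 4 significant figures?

97.34 %

t_tx = L/R = 50000/312000000 = 0.000160256 s.
t_prop = 503/2.3e+08 = 2.18696e-06 s; RTT = 4.37391e-06 s.
Cycle = t_tx + RTT = 0.00016463 s.
Utilization = t_tx / cycle = 0.000160256/0.00016463 = 97.34 %.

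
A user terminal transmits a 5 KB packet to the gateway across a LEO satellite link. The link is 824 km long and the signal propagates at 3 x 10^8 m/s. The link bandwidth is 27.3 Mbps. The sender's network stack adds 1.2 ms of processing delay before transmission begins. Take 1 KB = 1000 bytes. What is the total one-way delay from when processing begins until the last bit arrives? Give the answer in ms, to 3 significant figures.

5.41 ms

L = 40000 bits.
Transmission delay = L/R = 40000 / 27300000 = 1.4652 ms.
Propagation delay = d/s = 824000 m / 300000000 m/s = 2.74667 ms.
Plus processing delay 1.2 ms = 1.2 ms.
Total = 5.41 ms.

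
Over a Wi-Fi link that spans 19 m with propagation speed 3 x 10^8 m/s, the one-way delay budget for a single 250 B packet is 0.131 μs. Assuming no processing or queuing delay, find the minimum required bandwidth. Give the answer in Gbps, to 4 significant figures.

29.56 Gbps

L = 2000 bits.
Propagation delay = 19 / 300000000 = 0.0633333 μs.
Transmission budget = 0.131 − 0.0633333 = 0.0676667 μs.
R ≥ L / t_tx = 2000 bits / 6.76667e-08 s = 29.56 Gbps.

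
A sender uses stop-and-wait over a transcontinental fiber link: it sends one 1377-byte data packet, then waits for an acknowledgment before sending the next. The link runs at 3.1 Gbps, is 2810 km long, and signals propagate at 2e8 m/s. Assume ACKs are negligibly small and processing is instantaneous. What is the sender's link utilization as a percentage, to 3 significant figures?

0.0126 %

t_tx = L/R = 11016/3100000000 = 3.55355e-06 s.
t_prop = 2810000/200000000 = 0.01405 s; RTT = 0.0281 s.
Cycle = t_tx + RTT = 0.0281036 s.
Utilization = t_tx / cycle = 3.55355e-06/0.0281036 = 0.0126 %.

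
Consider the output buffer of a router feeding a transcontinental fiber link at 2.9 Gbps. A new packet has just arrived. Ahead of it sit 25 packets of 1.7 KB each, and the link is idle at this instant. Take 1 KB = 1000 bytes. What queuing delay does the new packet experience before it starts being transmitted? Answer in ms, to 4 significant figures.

0.1172 ms

Each queued packet: L/R = 13600/2900000000 = 0.00468966 ms.
25 queued → 0.117241 ms.
Queuing delay = 0.1172 ms.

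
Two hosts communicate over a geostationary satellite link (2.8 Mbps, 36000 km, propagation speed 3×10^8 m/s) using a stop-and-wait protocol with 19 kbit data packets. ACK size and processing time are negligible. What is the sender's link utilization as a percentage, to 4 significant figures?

2.750 %

t_tx = L/R = 19000/2800000 = 0.00678571 s.
t_prop = 36000000/300000000 = 0.12 s; RTT = 0.24 s.
Cycle = t_tx + RTT = 0.246786 s.
Utilization = t_tx / cycle = 0.00678571/0.246786 = 2.750 %.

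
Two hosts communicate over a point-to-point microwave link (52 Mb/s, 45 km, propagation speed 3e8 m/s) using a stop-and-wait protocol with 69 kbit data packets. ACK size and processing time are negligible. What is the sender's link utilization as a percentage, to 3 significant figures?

81.6 %

t_tx = L/R = 69000/52000000 = 0.00132692 s.
t_prop = 45000/300000000 = 0.00015 s; RTT = 0.0003 s.
Cycle = t_tx + RTT = 0.00162692 s.
Utilization = t_tx / cycle = 0.00132692/0.00162692 = 81.6 %.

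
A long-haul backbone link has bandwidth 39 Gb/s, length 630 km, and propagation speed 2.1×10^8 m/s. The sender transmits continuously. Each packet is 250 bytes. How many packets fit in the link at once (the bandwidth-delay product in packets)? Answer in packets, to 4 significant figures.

58500 packets

Propagation delay = 630000 / 210000000 = 0.003 s.
BDP = R × t_prop = 39000000000 × 0.003 = 117000000 bits.
In packets of 2000 bits: 58500 packets.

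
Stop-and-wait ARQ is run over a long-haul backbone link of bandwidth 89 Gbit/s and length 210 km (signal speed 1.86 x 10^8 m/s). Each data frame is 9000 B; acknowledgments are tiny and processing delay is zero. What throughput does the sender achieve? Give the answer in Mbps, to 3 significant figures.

31.9 Mbps

t_tx = L/R = 72000/89000000000 = 8.08989e-07 s.
t_prop = 210000/186000000 = 0.00112903 s; RTT = 0.00225806 s.
Cycle = t_tx + RTT = 0.00225887 s.
Throughput = L / cycle = 72000 / 0.00225887 = 31.9 Mbps.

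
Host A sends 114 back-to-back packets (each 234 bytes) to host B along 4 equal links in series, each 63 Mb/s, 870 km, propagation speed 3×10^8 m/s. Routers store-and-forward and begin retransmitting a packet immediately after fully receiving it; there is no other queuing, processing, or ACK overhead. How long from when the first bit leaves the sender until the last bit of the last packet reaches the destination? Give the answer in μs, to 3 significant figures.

15100 μs

Per-hop transmission t_tx = L/R = 1872/63000000 = 29.7143 μs.
Per-hop propagation t_prop = 870000/300000000 = 2900 μs.
Pipeline fill: first packet needs 4·t_tx to clear all hops; remaining 113 packets each add one t_tx.
Total = (4+114-1)·t_tx + 4·t_prop = 117·29.7143 + 4·2900 = 15100 μs.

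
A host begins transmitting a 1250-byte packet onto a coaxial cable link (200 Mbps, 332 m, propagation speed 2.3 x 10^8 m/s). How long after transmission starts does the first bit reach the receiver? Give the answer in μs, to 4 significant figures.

1.443 μs

First bit experiences only propagation delay: d/s = 332/2.3e+08 = 1.443 μs.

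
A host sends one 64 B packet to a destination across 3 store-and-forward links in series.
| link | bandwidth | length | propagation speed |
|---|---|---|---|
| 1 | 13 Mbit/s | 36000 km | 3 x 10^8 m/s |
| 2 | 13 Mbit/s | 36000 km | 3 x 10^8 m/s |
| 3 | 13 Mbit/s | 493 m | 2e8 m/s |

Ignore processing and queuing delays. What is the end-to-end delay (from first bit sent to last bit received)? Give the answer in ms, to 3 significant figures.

240 ms

L = 64 × 8 = 512 bits.
Transmission delay per hop = L/R = 512/13000000 = 0.0393846 ms; 3 hops → 0.118154 ms.
Propagation delays (d/s per hop): 120, 120, 0.002465 ms; sum = 240.002 ms.
End-to-end = 240 ms.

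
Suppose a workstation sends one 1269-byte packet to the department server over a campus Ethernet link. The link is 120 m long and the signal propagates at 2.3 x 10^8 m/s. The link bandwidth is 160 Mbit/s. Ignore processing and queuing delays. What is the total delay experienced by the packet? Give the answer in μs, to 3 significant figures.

64.0 μs

L = 1269 × 8 = 10152 bits.
Transmission delay = L/R = 10152 / 160000000 = 63.45 μs.
Propagation delay = d/s = 120 m / 2.3e+08 m/s = 0.521739 μs.
Total = 64.0 μs.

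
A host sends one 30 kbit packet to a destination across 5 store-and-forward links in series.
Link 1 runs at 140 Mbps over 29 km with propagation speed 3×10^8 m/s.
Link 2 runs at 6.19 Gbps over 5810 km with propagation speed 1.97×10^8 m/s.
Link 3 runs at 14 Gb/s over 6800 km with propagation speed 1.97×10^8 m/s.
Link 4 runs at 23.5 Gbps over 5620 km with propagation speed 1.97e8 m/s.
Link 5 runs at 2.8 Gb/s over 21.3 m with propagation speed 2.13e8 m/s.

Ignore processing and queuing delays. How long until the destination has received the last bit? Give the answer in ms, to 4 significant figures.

L = 30000 bits.
Transmission delays (L/R per hop): 0.214286, 0.00484653, 0.00214286, 0.0012766, 0.0107143 ms; sum = 0.233266 ms.
Propagation delays (d/s per hop): 0.0966667, 29.4924, 34.5178, 28.5279, 0.0001 ms; sum = 92.6348 ms.
End-to-end = 92.87 ms.

92.87 ms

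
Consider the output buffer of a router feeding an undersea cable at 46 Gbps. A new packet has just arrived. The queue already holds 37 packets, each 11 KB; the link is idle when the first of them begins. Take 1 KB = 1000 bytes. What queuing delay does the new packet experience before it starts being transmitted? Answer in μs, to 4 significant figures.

70.78 μs

Each queued packet: L/R = 88000/46000000000 = 1.91304 μs.
37 queued → 70.7826 μs.
Queuing delay = 70.78 μs.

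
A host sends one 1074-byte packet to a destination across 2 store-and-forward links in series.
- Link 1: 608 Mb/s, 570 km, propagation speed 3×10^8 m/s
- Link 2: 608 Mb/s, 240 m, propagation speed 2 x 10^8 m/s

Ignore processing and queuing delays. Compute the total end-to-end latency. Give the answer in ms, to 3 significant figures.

1.93 ms

L = 1074 × 8 = 8592 bits.
Transmission delay per hop = L/R = 8592/608000000 = 0.0141316 ms; 2 hops → 0.0282632 ms.
Propagation delays (d/s per hop): 1.9, 0.0012 ms; sum = 1.9012 ms.
End-to-end = 1.93 ms.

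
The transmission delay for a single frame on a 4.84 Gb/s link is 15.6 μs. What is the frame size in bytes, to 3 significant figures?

9440 bytes

L = R × t_tx = 4840000000 b/s × 1.56e-05 s = 75504 bits.
In bytes: 75504 / 8 = 9440 bytes.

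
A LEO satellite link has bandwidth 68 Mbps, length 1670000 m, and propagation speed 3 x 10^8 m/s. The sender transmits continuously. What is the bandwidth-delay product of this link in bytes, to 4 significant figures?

47320 bytes

Propagation delay = 1670000 / 300000000 = 0.00556667 s.
BDP = R × t_prop = 68000000 × 0.00556667 = 378533 bits.
In bytes: 378533/8 = 47320 bytes.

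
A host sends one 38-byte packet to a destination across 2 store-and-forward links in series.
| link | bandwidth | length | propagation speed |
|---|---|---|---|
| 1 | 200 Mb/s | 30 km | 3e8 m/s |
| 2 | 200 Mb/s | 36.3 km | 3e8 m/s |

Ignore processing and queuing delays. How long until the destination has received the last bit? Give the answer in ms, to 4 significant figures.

L = 38 × 8 = 304 bits.
Transmission delay per hop = L/R = 304/200000000 = 0.00152 ms; 2 hops → 0.00304 ms.
Propagation delays (d/s per hop): 0.1, 0.121 ms; sum = 0.221 ms.
End-to-end = 0.2240 ms.

0.2240 ms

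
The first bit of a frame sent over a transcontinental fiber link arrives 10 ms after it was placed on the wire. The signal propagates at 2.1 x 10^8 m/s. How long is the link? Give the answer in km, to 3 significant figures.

2100 km

d = s × t_prop = 210000000 × 0.01 = 2100 km.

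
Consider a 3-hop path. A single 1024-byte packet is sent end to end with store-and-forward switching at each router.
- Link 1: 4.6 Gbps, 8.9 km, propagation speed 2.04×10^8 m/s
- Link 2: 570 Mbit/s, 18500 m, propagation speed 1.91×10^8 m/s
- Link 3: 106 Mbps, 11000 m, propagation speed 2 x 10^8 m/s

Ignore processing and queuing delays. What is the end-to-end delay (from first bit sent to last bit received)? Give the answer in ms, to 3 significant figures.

L = 1024 × 8 = 8192 bits.
Transmission delays (L/R per hop): 0.00178087, 0.0143719, 0.077283 ms; sum = 0.0934358 ms.
Propagation delays (d/s per hop): 0.0436275, 0.0968586, 0.055 ms; sum = 0.195486 ms.
End-to-end = 0.289 ms.

0.289 ms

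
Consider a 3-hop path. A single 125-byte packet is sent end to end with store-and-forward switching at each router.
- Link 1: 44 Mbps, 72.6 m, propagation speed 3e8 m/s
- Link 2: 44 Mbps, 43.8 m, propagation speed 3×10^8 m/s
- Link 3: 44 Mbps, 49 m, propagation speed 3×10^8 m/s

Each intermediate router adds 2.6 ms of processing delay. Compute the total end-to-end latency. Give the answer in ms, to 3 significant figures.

L = 125 × 8 = 1000 bits.
Transmission delay per hop = L/R = 1000/44000000 = 0.0227273 ms; 3 hops → 0.0681818 ms.
Propagation delays (d/s per hop): 0.000242, 0.000146, 0.000163333 ms; sum = 0.000551333 ms.
Processing at 2 router(s): 2 × 2.6 ms = 5.2 ms.
End-to-end = 5.27 ms.

5.27 ms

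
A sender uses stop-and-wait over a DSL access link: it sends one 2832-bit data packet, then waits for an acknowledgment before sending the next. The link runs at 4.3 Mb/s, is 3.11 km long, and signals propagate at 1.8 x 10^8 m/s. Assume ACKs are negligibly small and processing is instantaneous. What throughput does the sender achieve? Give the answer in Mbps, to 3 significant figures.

4.09 Mbps

t_tx = L/R = 2832/4300000 = 0.000658605 s.
t_prop = 3110/180000000 = 1.72778e-05 s; RTT = 3.45556e-05 s.
Cycle = t_tx + RTT = 0.00069316 s.
Throughput = L / cycle = 2832 / 0.00069316 = 4.09 Mbps.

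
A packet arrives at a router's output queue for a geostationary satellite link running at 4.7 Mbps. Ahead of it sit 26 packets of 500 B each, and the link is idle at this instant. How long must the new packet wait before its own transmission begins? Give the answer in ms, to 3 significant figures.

22.1 ms

Each queued packet: L/R = 4000/4700000 = 0.851064 ms.
26 queued → 22.1277 ms.
Queuing delay = 22.1 ms.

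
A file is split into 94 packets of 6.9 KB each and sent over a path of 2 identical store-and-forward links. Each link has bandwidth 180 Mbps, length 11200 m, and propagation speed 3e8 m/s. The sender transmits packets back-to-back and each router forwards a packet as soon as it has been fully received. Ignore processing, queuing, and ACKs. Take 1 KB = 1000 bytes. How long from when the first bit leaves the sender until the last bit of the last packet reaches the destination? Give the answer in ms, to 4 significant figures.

29.21 ms

Per-hop transmission t_tx = L/R = 55200/180000000 = 0.306667 ms.
Per-hop propagation t_prop = 11200/300000000 = 0.0373333 ms.
Pipeline fill: first packet needs 2·t_tx to clear all hops; remaining 93 packets each add one t_tx.
Total = (2+94-1)·t_tx + 2·t_prop = 95·0.306667 + 2·0.0373333 = 29.21 ms.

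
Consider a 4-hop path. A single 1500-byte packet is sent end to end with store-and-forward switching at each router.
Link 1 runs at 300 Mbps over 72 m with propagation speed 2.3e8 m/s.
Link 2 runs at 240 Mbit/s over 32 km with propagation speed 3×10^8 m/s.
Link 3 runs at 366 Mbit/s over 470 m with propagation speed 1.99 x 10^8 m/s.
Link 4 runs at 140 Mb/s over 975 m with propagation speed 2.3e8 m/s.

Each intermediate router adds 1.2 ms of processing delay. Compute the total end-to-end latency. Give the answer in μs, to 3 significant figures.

3920 μs

L = 1500 × 8 = 12000 bits.
Transmission delays (L/R per hop): 40, 50, 32.7869, 85.7143 μs; sum = 208.501 μs.
Propagation delays (d/s per hop): 0.313043, 106.667, 2.36181, 4.23913 μs; sum = 113.581 μs.
Processing at 3 router(s): 3 × 1.2 ms = 3600 μs.
End-to-end = 3920 μs.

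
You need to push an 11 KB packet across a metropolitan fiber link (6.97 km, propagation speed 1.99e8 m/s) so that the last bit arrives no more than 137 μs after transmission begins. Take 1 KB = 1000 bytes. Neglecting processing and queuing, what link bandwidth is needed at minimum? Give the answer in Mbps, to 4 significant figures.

L = 88000 bits.
Propagation delay = 6970 / 199000000 = 35.0251 μs.
Transmission budget = 137 − 35.0251 = 101.975 μs.
R ≥ L / t_tx = 88000 bits / 0.000101975 s = 863.0 Mbps.

863.0 Mbps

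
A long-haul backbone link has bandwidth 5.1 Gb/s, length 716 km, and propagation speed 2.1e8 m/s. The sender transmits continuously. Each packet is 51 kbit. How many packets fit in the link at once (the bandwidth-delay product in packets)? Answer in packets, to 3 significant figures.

341 packets

Propagation delay = 716000 / 210000000 = 0.00340952 s.
BDP = R × t_prop = 5100000000 × 0.00340952 = 17388600 bits.
In packets of 51000 bits: 341 packets.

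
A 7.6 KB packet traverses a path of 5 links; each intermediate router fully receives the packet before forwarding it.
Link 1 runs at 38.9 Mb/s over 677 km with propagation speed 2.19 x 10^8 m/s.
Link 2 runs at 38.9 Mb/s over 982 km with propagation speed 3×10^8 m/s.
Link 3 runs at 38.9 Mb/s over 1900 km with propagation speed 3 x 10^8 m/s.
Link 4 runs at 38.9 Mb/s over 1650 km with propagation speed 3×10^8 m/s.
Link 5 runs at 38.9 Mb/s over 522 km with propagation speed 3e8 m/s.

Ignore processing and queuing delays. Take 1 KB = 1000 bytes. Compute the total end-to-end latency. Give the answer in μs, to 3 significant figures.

27800 μs

L = 60800 bits.
Transmission delay per hop = L/R = 60800/38900000 = 1562.98 μs; 5 hops → 7814.91 μs.
Propagation delays (d/s per hop): 3091.32, 3273.33, 6333.33, 5500, 1740 μs; sum = 19938 μs.
End-to-end = 27800 μs.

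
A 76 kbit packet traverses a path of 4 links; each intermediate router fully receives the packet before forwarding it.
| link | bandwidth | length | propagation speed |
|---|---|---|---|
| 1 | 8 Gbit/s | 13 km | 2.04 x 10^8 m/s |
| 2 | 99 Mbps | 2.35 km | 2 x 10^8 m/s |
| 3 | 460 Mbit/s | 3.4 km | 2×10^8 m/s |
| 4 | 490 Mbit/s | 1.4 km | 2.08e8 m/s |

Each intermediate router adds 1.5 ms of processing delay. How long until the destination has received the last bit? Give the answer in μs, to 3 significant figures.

5700 μs

L = 76000 bits.
Transmission delays (L/R per hop): 9.5, 767.677, 165.217, 155.102 μs; sum = 1097.5 μs.
Propagation delays (d/s per hop): 63.7255, 11.75, 17, 6.73077 μs; sum = 99.2063 μs.
Processing at 3 router(s): 3 × 1.5 ms = 4500 μs.
End-to-end = 5700 μs.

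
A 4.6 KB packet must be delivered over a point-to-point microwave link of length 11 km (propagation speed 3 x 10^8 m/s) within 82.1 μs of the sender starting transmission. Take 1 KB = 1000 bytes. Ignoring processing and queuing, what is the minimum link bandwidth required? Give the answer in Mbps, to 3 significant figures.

L = 36800 bits.
Propagation delay = 11000 / 300000000 = 36.6667 μs.
Transmission budget = 82.1 − 36.6667 = 45.4333 μs.
R ≥ L / t_tx = 36800 bits / 4.54333e-05 s = 810 Mbps.

810 Mbps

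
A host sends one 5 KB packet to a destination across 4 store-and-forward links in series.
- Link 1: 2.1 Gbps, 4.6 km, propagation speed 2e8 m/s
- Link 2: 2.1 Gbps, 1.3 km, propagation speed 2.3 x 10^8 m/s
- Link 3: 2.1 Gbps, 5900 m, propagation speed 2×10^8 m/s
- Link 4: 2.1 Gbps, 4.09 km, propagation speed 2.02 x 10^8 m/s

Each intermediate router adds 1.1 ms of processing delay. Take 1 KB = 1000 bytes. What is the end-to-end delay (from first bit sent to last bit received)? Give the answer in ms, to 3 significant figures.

L = 40000 bits.
Transmission delay per hop = L/R = 40000/2100000000 = 0.0190476 ms; 4 hops → 0.0761905 ms.
Propagation delays (d/s per hop): 0.023, 0.00565217, 0.0295, 0.0202475 ms; sum = 0.0783997 ms.
Processing at 3 router(s): 3 × 1.1 ms = 3.3 ms.
End-to-end = 3.45 ms.

3.45 ms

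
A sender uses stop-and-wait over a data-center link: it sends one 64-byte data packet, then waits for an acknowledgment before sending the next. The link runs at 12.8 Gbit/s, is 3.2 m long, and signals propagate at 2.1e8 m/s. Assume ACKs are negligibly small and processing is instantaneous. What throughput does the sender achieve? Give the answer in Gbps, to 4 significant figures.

t_tx = L/R = 512/12800000000 = 4e-08 s.
t_prop = 3.2/210000000 = 1.52381e-08 s; RTT = 3.04762e-08 s.
Cycle = t_tx + RTT = 7.04762e-08 s.
Throughput = L / cycle = 512 / 7.04762e-08 = 7.265 Gbps.

7.265 Gbps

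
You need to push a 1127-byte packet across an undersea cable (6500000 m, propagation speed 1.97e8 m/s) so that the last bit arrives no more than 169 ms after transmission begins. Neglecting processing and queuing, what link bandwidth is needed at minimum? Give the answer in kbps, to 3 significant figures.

66.3 kbps

L = 9016 bits.
Propagation delay = 6500000 / 197000000 = 32.9949 ms.
Transmission budget = 169 − 32.9949 = 136.005 ms.
R ≥ L / t_tx = 9016 bits / 0.136005 s = 66.3 kbps.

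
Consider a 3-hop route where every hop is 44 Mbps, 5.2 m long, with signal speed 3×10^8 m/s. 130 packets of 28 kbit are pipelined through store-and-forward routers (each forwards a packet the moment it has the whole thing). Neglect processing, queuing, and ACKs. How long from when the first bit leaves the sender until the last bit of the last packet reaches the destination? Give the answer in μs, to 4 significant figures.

Per-hop transmission t_tx = L/R = 28000/44000000 = 636.364 μs.
Per-hop propagation t_prop = 5.2/300000000 = 0.0173333 μs.
Pipeline fill: first packet needs 3·t_tx to clear all hops; remaining 129 packets each add one t_tx.
Total = (3+130-1)·t_tx + 3·t_prop = 132·636.364 + 3·0.0173333 = 84000 μs.

84000 μs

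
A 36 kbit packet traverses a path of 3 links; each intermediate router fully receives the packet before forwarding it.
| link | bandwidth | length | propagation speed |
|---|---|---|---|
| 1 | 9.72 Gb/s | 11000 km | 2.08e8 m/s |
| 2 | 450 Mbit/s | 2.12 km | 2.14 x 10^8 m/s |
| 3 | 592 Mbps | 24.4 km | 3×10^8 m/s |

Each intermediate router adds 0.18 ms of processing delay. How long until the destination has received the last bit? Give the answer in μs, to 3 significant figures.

53500 μs

L = 36000 bits.
Transmission delays (L/R per hop): 3.7037, 80, 60.8108 μs; sum = 144.515 μs.
Propagation delays (d/s per hop): 52884.6, 9.90654, 81.3333 μs; sum = 52975.9 μs.
Processing at 2 router(s): 2 × 0.18 ms = 360 μs.
End-to-end = 53500 μs.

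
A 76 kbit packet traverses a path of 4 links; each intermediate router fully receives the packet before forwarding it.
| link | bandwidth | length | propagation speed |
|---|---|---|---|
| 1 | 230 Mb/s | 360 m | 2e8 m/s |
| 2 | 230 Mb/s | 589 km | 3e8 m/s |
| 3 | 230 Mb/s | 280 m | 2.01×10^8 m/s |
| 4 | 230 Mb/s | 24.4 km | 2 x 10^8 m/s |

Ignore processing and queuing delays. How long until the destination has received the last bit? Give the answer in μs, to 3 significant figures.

L = 76000 bits.
Transmission delay per hop = L/R = 76000/230000000 = 330.435 μs; 4 hops → 1321.74 μs.
Propagation delays (d/s per hop): 1.8, 1963.33, 1.39303, 122 μs; sum = 2088.53 μs.
End-to-end = 3410 μs.

3410 μs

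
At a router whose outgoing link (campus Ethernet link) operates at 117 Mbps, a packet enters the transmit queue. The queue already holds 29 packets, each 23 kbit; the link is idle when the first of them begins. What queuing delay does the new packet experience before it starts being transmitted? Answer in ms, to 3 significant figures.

5.70 ms

Each queued packet: L/R = 23000/117000000 = 0.196581 ms.
29 queued → 5.70085 ms.
Queuing delay = 5.70 ms.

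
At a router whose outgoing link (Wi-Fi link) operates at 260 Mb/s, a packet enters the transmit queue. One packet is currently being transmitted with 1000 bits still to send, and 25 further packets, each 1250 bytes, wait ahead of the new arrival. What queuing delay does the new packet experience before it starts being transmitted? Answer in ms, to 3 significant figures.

0.965 ms

Each queued packet: L/R = 10000/260000000 = 0.0384615 ms.
25 queued → 0.961538 ms.
Plus remaining 1000 bits of current packet: 0.00384615 ms.
Queuing delay = 0.965 ms.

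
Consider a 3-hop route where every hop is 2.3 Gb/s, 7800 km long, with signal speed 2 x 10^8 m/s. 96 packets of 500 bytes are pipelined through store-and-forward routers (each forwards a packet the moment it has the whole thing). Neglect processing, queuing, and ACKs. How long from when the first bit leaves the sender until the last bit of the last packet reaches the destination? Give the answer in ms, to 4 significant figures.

Per-hop transmission t_tx = L/R = 4000/2300000000 = 0.00173913 ms.
Per-hop propagation t_prop = 7800000/200000000 = 39 ms.
Pipeline fill: first packet needs 3·t_tx to clear all hops; remaining 95 packets each add one t_tx.
Total = (3+96-1)·t_tx + 3·t_prop = 98·0.00173913 + 3·39 = 117.2 ms.

117.2 ms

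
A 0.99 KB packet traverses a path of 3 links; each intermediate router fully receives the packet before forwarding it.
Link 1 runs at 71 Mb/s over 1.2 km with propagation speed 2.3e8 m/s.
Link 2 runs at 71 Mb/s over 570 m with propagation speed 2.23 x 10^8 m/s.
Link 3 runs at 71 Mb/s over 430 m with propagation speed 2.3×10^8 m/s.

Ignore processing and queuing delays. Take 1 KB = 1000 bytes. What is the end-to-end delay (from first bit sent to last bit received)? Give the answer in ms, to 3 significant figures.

0.344 ms

L = 7920 bits.
Transmission delay per hop = L/R = 7920/71000000 = 0.111549 ms; 3 hops → 0.334648 ms.
Propagation delays (d/s per hop): 0.00521739, 0.00255605, 0.00186957 ms; sum = 0.00964301 ms.
End-to-end = 0.344 ms.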